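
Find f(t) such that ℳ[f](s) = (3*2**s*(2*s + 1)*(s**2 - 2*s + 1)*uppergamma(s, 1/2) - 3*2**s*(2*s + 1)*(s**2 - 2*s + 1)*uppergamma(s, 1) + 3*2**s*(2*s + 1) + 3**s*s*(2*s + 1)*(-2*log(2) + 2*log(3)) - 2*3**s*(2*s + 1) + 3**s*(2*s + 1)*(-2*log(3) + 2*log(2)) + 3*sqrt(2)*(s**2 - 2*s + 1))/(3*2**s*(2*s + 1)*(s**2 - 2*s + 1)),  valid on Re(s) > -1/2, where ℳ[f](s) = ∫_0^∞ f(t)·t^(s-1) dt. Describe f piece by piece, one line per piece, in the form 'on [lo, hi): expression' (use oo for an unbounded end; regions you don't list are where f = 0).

on [0, 1/2): sqrt(t)
on [1/2, 1): exp(-t)
on [1, 3/2): log(t)/t

summing 3 kernel integrals split by 1/2, 1 yields ℳ[f](s)
piece [0, 1/2): integrate sqrt(t) against the kernel
∫ over [1/2, 1) of exp(-t)·t^(s-1) joins the sum
on [1, 3/2): add ∫ log(t)/t·t^(s-1) dt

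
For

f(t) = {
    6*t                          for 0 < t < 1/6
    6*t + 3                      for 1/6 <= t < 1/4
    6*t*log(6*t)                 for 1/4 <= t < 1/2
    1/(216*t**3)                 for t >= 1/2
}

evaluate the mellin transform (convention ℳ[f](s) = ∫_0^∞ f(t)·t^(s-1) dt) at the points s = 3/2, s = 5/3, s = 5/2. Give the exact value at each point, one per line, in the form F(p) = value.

F(3/2) = -461*sqrt(2)/4050 - sqrt(6)/18 - 3*log(3)/40 + 3*log(2)/40 + 71/200 + 3*sqrt(2)*log(3)/10
F(5/3) = -227*2**(1/3)/2304 - 6**(1/3)/20 - 9*2**(2/3)*log(3)/256 + 9*2**(2/3)*log(2)/256 + 1647*2**(2/3)/10240 + 9*2**(1/3)*log(3)/32
F(5/2) = -113*sqrt(2)/5292 - 3*log(3)/224 - sqrt(6)/180 + 3*log(2)/224 + 429/7840 + 3*sqrt(2)*log(3)/28

undo the common scale on t: 2*t on [0, 1/2); 2*t + 3 on [1/2, 3/4); 2*t*log(2*t) on [3/4, 3/2); …
remove the common scale on t first: t on [0, 1); t + 3 on [1, 3/2); t*log(t) on [3/2, 3); …
integrate the 4 segments split at 1/6, 1/4, 1/2, then add the results
∫ 6*t·t^(s-1) over [0, 1/6)
between 1/6 and 1/4 the integrand is (6*t + 3)·t^(s-1)
∫ 6*t*log(6*t)·t^(s-1) over [1/4, 1/2)
the [1/2, ∞) slice contributes ∫ 1/(216*t**3)·t^(s-1) dt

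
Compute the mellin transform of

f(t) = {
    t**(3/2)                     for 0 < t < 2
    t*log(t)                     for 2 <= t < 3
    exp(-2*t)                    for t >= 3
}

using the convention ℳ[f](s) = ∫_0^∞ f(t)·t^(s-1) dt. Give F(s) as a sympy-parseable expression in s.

breakpoints 2, 3: one integral from each of the 3 segments
on [0, 2): add ∫ t**(3/2)·t^(s-1) dt
over [2, 3), the kernel integral of t*log(t) enters the sum
on [3, ∞) integrate f = exp(-2*t) against the kernel

(-12**s*s*(2*s + 3)*log(4) - 12**s*(2*s + 3)*log(4) + 12**s*(4*s + 6) + 12**s*sqrt(2)*(4*s**2 + 8*s + 4) + 3*18**s*s*(2*s + 3)*log(3) + 18**s*(-6*s - 9) + 3*18**s*(2*s + 3)*log(3) + 3**s*(2*s + 3)*(s**2 + 2*s + 1)*uppergamma(s, 6))/(6**s*(2*s + 3)*(s**2 + 2*s + 1))
  Re(s) > -3/2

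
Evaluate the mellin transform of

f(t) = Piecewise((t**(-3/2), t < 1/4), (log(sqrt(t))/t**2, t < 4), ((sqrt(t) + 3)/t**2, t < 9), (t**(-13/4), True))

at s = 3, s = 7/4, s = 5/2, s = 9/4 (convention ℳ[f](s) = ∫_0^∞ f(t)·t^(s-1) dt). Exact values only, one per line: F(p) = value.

invert the shared t-power to get 1/sqrt(t) on [0, 1/4); log(sqrt(t))/t on [1/4, 4); (sqrt(t) + 3)/t on [4, 9); …
the shared t-power comes off first: sqrt(t) on [0, 1/4); log(sqrt(t)) on [1/4, 4); sqrt(t) + 3 on [4, 9); …
the power substitution comes off first: t on [0, 1/2); log(t) on [1/2, 2); t + 3 on [2, 3); …
cuts at 1/4, 4, 9: linearity sums the 4 kernel integrals
on [0, 1/4): add ∫ t**(-3/2)·t^(s-1) dt
between 1/4 and 4 the integrand is log(sqrt(t))/t**2·t^(s-1)
the [4, 9) slice contributes ∫ (sqrt(t) + 3)/t**2·t^(s-1) dt
segment 9 to ∞ holds t**(-13/4); add its integral

F(3) = 4*sqrt(3)/3 + 17*log(2)/4 + 207/8
F(7/4) = sqrt(2)*(-486*log(2) + sqrt(2) + 648)/81
F(5/2) = 4*sqrt(3)/27 + 5*log(2) + 33/4
F(9/4) = sqrt(2)*(-330 + sqrt(2) + 108*log(2) + 144*sqrt(6))/18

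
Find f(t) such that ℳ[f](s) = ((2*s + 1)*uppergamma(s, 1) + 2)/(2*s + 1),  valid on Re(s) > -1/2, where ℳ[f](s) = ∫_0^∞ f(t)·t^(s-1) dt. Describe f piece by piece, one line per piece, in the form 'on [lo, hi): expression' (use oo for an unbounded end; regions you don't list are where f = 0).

on [0, 1): sqrt(t)
on [1, oo): exp(-t)

summing 2 kernel integrals split by 1 yields ℳ[f](s)
[0, 1) adds the kernel integral of sqrt(t)
over [1, ∞), the kernel integral of exp(-t) enters the sum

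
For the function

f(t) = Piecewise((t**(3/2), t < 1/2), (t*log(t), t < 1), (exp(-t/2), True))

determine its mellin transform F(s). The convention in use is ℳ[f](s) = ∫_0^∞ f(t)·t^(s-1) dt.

integrate the 3 segments split at 1/2, 1, then add the results
on [0, 1/2) integrate f = t**(3/2) against the kernel
∫ over [1/2, 1) of t*log(t)·t^(s-1) joins the sum
∫ over [1, ∞) of exp(-t/2)·t^(s-1) joins the sum

(2*2**(2*s)*(2*s + 3)*(s**2 + 2*s + 1)*uppergamma(s, 1/2) - 2*2**s*(2*s + 3) + s*(2*s + 3)*log(2) + 2*s + (2*s + 3)*log(2) + sqrt(2)*(s**2 + 2*s + 1) + 3)/(2*2**s*(2*s + 3)*(s**2 + 2*s + 1))
  Re(s) > -3/2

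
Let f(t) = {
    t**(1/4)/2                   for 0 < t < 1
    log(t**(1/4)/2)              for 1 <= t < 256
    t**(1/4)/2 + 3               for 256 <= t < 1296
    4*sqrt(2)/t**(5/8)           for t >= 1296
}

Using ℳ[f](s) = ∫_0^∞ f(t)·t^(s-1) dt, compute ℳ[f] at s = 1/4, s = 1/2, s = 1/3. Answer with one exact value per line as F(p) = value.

the power substitution comes off first: sqrt(t)/2 on [0, 1); log(sqrt(t)/2) on [1, 16); sqrt(t)/2 + 3 on [16, 36); …
strip the power substitution: t/2 on [0, 1); log(t/2) on [1, 4); t/2 + 3 on [4, 6); …
peel off the common scale on t: t on [0, 1/2); log(t) on [1/2, 2); t + 3 on [2, 3); …
breakpoints 1, 256, 1296: one integral from each of the 4 segments
the [0, 1) slice contributes ∫ t**(1/4)/2·t^(s-1) dt
the [1, 256) slice contributes ∫ log(t**(1/4)/2)·t^(s-1) dt
for t in [256, 1296): the term is ∫ (t**(1/4)/2 + 3)·t^(s-1)
∫ 4*sqrt(2)/t**(5/8)·t^(s-1) over [1296, ∞)

F(1/4) = 16*sqrt(3)/27 + 20*log(2) + 33
F(1/2) = 32*sqrt(3)/3 + 34*log(2) + 207
F(1/3) = -411*2**(2/3)/7 + 16*2**(1/3)*3**(5/6)/21 + 87/28 + log(2**(3 + 12*2**(2/3))) + 594*6**(1/3)/7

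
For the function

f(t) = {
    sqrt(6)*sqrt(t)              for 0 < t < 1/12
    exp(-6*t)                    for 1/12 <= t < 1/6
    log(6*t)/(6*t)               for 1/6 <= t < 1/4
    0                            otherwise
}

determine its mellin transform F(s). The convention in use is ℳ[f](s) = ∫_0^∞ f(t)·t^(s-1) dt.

(3*2**s*(2*s + 1)*(s**2 - 2*s + 1)*uppergamma(s, 1/2) - 3*2**s*(2*s + 1)*(s**2 - 2*s + 1)*uppergamma(s, 1) + 3*2**s*(2*s + 1) + 3**s*s*(2*s + 1)*(-2*log(2) + 2*log(3)) - 2*3**s*(2*s + 1) + 3**s*(2*s + 1)*(-2*log(3) + 2*log(2)) + 3*sqrt(2)*(s**2 - 2*s + 1))/(3*12**s*(2*s + 1)*(s**2 - 2*s + 1))
  Re(s) > -1/2

strip the common scale on t: sqrt(2)*sqrt(t) on [0, 1/4); exp(-2*t) on [1/4, 1/2); log(2*t)/(2*t) on [1/2, 3/4)
invert the common scale on t to get sqrt(t) on [0, 1/2); exp(-t) on [1/2, 1); log(t)/t on [1, 3/2)
cuts at 1/12, 1/6: linearity sums the 3 kernel integrals
on [0, 1/12) integrate f = sqrt(6)*sqrt(t) against the kernel
on [1/12, 1/6) integrate f = exp(-6*t) against the kernel
segment [1/6, 1/4) carries log(6*t)/(6*t); integrate it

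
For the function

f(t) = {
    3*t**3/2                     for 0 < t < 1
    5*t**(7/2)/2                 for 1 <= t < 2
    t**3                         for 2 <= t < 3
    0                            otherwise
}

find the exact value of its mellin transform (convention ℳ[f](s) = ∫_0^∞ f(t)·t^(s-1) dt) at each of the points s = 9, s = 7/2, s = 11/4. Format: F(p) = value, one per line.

F(9) = 4096*sqrt(2)/5 + 5273441/120
F(7/2) = -128*sqrt(2)/13 + 8297/182 + 1458*sqrt(3)/13
F(11/4) = -128*2**(3/4)/23 - 16/115 + 128*2**(1/4)/5 + 972*3**(3/4)/23

split f at 1, 2: ℳ[f](s) collects 3 kernel integrals
between 0 and 1 the integrand is 3*t**3/2·t^(s-1)
∫ 5*t**(7/2)/2·t^(s-1) over [1, 2)
over [2, 3), the kernel integral of t**3 enters the sum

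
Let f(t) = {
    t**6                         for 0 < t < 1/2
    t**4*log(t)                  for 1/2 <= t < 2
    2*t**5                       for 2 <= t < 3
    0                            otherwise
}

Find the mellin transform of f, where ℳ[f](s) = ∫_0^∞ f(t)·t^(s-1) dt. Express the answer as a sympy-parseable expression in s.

2**(-s - 4)*(-64*2**(2*s + 8)*(s/2 + 2)**2*(s + 6) + 8*2**(2*s + 8)*(s/2 + 2)*(s + 5)*(s + 6)*log(2) - 4*2**(2*s + 8)*(s + 5)*(s + 6) + 96*6**(s + 4)*(s/2 + 2)**2*(s + 6) + 4*(s/2 + 2)**2*(s + 5) + 8*(s/2 + 2)*(s + 5)*(s + 6)*log(2) + (s + 6)*(4*s + 20))/(16*(s/2 + 2)**2*(s + 5)*(s + 6))
  Re(s) > -6

peel off the power substitution: t**3 on [0, 1/4); t**2*log(sqrt(t)) on [1/4, 4); 2*t**(5/2) on [4, 9)
remove the shared t-power first: t on [0, 1/4); log(sqrt(t)) on [1/4, 4); 2*sqrt(t) on [4, 9)
peel off the power substitution: t**2 on [0, 1/2); log(t) on [1/2, 2); 2*t on [2, 3)
f breaks at 1/2, 2 into 3 integrals to sum
[0, 1/2) adds the kernel integral of t**6
∫ t**4*log(t)·t^(s-1) over [1/2, 2)
for t in [2, 3): the term is ∫ 2*t**5·t^(s-1)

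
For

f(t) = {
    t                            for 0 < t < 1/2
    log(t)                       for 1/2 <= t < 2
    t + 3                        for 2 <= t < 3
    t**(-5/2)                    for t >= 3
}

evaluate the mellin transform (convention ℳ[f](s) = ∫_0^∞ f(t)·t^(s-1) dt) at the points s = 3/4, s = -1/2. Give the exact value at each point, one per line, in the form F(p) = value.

along the cuts 1/2, 2, 3, ℳ[f](s) splits into 4 integrals
the [0, 1/2) slice contributes ∫ t·t^(s-1) dt
piece [1/2, 2): integrate log(t) against the kernel
between 2 and 3 the integrand is (t + 3)·t^(s-1)
on [3, ∞): add ∫ t**(-5/2)·t^(s-1) dt

F(3/4) = 2**(1/4)*(-436*sqrt(2) + 2*2**(3/4)*3**(1/4) + 65 + log(2**(42 + 84*sqrt(2))) + 180*6**(3/4))/63
F(-1/2) = sqrt(2)*(-486*log(2) + sqrt(2) + 648)/162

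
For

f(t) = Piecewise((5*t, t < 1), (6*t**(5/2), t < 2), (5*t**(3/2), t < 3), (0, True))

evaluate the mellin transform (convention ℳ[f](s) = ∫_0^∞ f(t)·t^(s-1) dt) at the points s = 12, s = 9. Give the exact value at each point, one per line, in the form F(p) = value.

F(12) = -11/377 + 2932736*sqrt(2)/783 + 590490*sqrt(3)
F(9) = -1/46 + 280576*sqrt(2)/483 + 196830*sqrt(3)/7

the 3 pieces separated at 1, 2 each add one integral
segment [0, 1) carries 5*t; integrate it
segment [1, 2) carries 6*t**(5/2); integrate it
over [2, 3), the kernel integral of 5*t**(3/2) enters the sum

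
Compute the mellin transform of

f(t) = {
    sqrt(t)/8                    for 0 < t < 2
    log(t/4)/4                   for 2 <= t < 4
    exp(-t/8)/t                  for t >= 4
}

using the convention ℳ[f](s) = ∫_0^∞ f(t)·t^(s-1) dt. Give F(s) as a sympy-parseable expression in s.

back out the shared t-power: t**(3/2)/8 on [0, 2); t*log(t/4)/4 on [2, 4); exp(-t/8) on [4, ∞)
strip the common scale on t: sqrt(2)*t**(3/2)/4 on [0, 1); t*log(t/2)/2 on [1, 2); exp(-t/4) on [2, ∞)
reversing the common scale on t: t**(3/2) on [0, 1/2); t*log(t) on [1/2, 1); exp(-t/2) on [1, ∞)
cuts at 2, 4: linearity sums the 3 kernel integrals
piece [0, 2): integrate sqrt(t)/8 against the kernel
segment [2, 4) carries log(t/4)/4; integrate it
∫ over [4, ∞) of exp(-t/8)/t·t^(s-1) joins the sum

2**(s - 3)*(-2**(s + 1) - 2**(s + 2)*s + 2**(2*s + 1)*s**3*uppergamma(s - 1, 1/2) + 4**s*s**2*uppergamma(s - 1, 1/2) + 4*s**2*log(2) + 2*sqrt(2)*s**2 + s*log(4) + 4*s + 2)/(s**2*(2*s + 1))
  Re(s) > -1/2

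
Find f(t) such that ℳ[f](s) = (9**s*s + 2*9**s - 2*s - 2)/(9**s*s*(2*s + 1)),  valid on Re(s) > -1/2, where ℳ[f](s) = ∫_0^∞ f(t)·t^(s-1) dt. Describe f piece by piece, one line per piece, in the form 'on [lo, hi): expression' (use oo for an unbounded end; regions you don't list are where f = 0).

on [0, 1/9): 3*sqrt(t)/2
on [1/9, 1): 2 - 3*sqrt(t)/2

invert the power substitution to get 3*t/2 on [0, 1/3); 2 - 3*t/2 on [1/3, 1)
peel off the common scale on t: t on [0, 1/2); 2 - t on [1/2, 3/2)
the 2 pieces separated at 1/9 each add one integral
segment 0 to 1/9 holds 3*sqrt(t)/2; add its integral
[1/9, 1) adds the kernel integral of (2 - 3*sqrt(t)/2)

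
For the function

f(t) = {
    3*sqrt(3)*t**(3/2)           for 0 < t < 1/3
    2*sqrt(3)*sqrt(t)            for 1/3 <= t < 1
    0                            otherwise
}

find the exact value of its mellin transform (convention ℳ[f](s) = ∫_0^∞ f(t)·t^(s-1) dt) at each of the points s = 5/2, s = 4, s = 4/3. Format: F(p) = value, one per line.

reversing the common scale on t: t**(3/2) on [0, 1); 2*sqrt(t) on [1, 3)
cuts at 1/3: linearity sums the 2 kernel integrals
piece [0, 1/3): integrate 3*sqrt(3)*t**(3/2) against the kernel
piece [1/3, 1): integrate 2*sqrt(3)*sqrt(t) against the kernel

F(5/2) = 211*sqrt(3)/324
F(4) = -26/8019 + 4*sqrt(3)/9
F(4/3) = -46*3**(2/3)/561 + 12*sqrt(3)/11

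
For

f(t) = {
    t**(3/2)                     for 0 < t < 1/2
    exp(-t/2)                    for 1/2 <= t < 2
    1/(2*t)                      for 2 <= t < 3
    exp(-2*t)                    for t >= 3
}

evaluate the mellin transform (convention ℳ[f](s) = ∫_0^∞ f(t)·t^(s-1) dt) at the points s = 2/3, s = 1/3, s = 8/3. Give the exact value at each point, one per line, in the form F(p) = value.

F(2/3) = -3**(2/3)/2 - 2**(2/3)*uppergamma(2/3, 1) + 2**(1/3)*uppergamma(2/3, 6)/2 + 3*2**(5/6)/52 + 3*2**(2/3)/4 + 2**(2/3)*uppergamma(2/3, 1/4)
F(1/3) = -3**(1/3)/4 - 2**(1/3)*uppergamma(1/3, 1) + 2**(2/3)*uppergamma(1/3, 6)/2 + 3*2**(1/6)/22 + 3*2**(1/3)/8 + 2**(1/3)*uppergamma(1/3, 1/4)
F(8/3) = -4*2**(2/3)*uppergamma(8/3, 1) - 3*2**(2/3)/5 + 2**(1/3)*uppergamma(8/3, 6)/8 + 3*2**(5/6)/400 + 9*3**(2/3)/10 + 4*2**(2/3)*uppergamma(8/3, 1/4)

slice at 1/2, 2, 3, transform all 4 pieces, and sum them
on [0, 1/2): add ∫ t**(3/2)·t^(s-1) dt
∫ over [1/2, 2) of exp(-t/2)·t^(s-1) joins the sum
segment 2 to 3 holds 1/(2*t); add its integral
over [3, ∞), the kernel integral of exp(-2*t) enters the sum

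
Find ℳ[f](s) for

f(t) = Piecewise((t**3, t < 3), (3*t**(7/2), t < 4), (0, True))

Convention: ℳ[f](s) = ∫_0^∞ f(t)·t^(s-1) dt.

summing 2 kernel integrals split by 3 yields ℳ[f](s)
∫ over [0, 3) of t**3·t^(s-1) joins the sum
on [3, 4) integrate f = 3*t**(7/2) against the kernel

3*(256*2**(2*s)*(s + 3) + 9*3**s*(2*s + 7) - 54*3**(s + 1/2)*(s + 3))/((s + 3)*(2*s + 7))
  Re(s) > -3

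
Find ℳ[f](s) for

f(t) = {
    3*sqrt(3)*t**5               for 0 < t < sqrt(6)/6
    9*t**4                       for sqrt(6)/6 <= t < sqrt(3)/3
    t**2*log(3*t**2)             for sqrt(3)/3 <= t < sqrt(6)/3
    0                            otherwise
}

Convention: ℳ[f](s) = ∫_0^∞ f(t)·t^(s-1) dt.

peel off the power substitution: 3*sqrt(3)*t**(5/2) on [0, 1/6); 9*t**2 on [1/6, 1/3); t*log(3*t) on [1/3, 2/3)
reversing the shared t-power: 3*sqrt(3)*t**(3/2) on [0, 1/6); 9*t on [1/6, 1/3); log(3*t) on [1/3, 2/3)
reversing the common scale on t: t**(3/2) on [0, 1/2); 3*t on [1/2, 1); log(t) on [1, 2)
linearity at sqrt(6)/6, sqrt(3)/3 turns ℳ[f](s) into 3 summed integrals
∫ over [0, sqrt(6)/6) of 3*sqrt(3)*t**5·t^(s-1) joins the sum
segment [sqrt(6)/6, sqrt(3)/3) carries 9*t**4; integrate it
∫ over [sqrt(3)/3, sqrt(6)/3) of t**2*log(3*t**2)·t^(s-1) joins the sum

(24*2**(s/2)*(s + 2)**2*(s + 5) + 16*2**(s/2)*(s + 4)*(s + 5) + 16*2**s*(s + 2)*(s + 4)*(s + 5)*log(2) - 32*2**s*(s + 4)*(s + 5) + sqrt(2)*(s + 2)**2*(s + 4) - 6*(s + 2)**2*(s + 5))/(24*6**(s/2)*(s + 2)**2*(s + 4)*(s + 5))
  Re(s) > -5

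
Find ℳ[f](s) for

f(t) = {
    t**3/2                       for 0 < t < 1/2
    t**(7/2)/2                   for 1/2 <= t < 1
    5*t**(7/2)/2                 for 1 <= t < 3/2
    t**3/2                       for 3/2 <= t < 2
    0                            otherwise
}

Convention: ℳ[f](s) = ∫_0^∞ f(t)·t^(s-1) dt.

breakpoints 1/2, 1, 3/2: one integral from each of the 4 segments
segment 0 to 1/2 holds t**3/2; add its integral
∫ t**(7/2)/2·t^(s-1) over [1/2, 1)
segment [1, 3/2) carries 5*t**(7/2)/2; integrate it
segment [3/2, 2) carries t**3/2; integrate it

(64*2**s*(2*s + 7) + 135*2**(1/2 - s)*3**(s + 1/2)*(s + 3) - 2**(1/2 - s)*(s + 3) - 27*(3/2)**s*(2*s + 7) - 64*s - 192 + (2*s + 7)/2**s)/(16*(s + 3)*(2*s + 7))
  Re(s) > -3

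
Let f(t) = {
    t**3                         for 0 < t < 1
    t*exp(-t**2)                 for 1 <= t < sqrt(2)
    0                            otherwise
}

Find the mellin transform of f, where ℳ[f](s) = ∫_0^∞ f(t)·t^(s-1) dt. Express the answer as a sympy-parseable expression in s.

((s + 3)*uppergamma(s/2 + 1/2, 1) - (s + 3)*uppergamma(s/2 + 1/2, 2) + 2)/(2*(s + 3))
  Re(s) > -3

invert the shared t-power to get t**2 on [0, 1); exp(-t**2) on [1, sqrt(2))
remove the power substitution first: t on [0, 1); exp(-t) on [1, 2)
decompose at 1; ℳ[f](s) sums the 2 pieces' integrals
piece [0, 1): integrate t**3 against the kernel
piece [1, sqrt(2)): integrate t*exp(-t**2) against the kernel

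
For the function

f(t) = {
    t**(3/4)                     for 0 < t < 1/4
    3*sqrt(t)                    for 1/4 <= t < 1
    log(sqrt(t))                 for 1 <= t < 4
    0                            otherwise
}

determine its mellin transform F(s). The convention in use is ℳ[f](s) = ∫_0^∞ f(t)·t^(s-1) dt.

the power substitution comes off first: t**(3/2) on [0, 1/2); 3*t on [1/2, 1); log(t) on [1, 2)
summing 3 kernel integrals split by 1/4, 1 yields ℳ[f](s)
over [0, 1/4), the kernel integral of t**(3/4) enters the sum
on [1/4, 1): add ∫ 3*sqrt(t)·t^(s-1) dt
segment [1, 4) carries log(sqrt(t)); integrate it

2**(-2*s - 1)*(16**s*s*(2*s + 1)*(4*s + 3)*log(4) - 16**s*(2*s + 1)*(4*s + 3) + 2**(2*s + 2)*s**2*(12*s + 9) + 4**s*(2*s + 1)*(4*s + 3) + s**2*(-24*s - 18) + sqrt(2)*s**2*(4*s + 2))/(s**2*(2*s + 1)*(4*s + 3))
  Re(s) > -3/4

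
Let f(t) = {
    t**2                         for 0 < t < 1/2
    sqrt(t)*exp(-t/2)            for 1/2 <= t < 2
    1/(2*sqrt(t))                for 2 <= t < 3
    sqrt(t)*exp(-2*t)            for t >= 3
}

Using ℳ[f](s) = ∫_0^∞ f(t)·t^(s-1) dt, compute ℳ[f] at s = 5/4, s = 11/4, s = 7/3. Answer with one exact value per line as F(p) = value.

invert the shared t-power to get t**(3/2) on [0, 1/2); exp(-t/2) on [1/2, 2); 1/(2*t) on [2, 3); …
cuts at 1/2, 2, 3: linearity sums the 4 kernel integrals
the [0, 1/2) slice contributes ∫ t**2·t^(s-1) dt
segment 1/2 to 2 holds sqrt(t)*exp(-t/2); add its integral
∫ over [2, 3) of 1/(2*sqrt(t))·t^(s-1) joins the sum
∫ sqrt(t)*exp(-2*t)·t^(s-1) over [3, ∞)

F(5/4) = -2*2**(3/4)*uppergamma(7/4, 1) - 101*2**(3/4)/156 + 2**(1/4)*uppergamma(7/4, 6)/4 + 2*3**(3/4)/3 + 2*2**(3/4)*uppergamma(7/4, 1/4)
F(11/4) = -8*2**(1/4)*uppergamma(13/4, 1) - 1207*2**(1/4)/1368 + 2**(3/4)*uppergamma(13/4, 6)/16 + 2*3**(1/4) + 8*2**(1/4)*uppergamma(13/4, 1/4)
F(7/3) = -4*2**(5/6)*uppergamma(17/6, 1) - 6*2**(5/6)/11 + 3*2**(2/3)/416 + 2**(1/6)*uppergamma(17/6, 6)/8 + 9*3**(5/6)/11 + 4*2**(5/6)*uppergamma(17/6, 1/4)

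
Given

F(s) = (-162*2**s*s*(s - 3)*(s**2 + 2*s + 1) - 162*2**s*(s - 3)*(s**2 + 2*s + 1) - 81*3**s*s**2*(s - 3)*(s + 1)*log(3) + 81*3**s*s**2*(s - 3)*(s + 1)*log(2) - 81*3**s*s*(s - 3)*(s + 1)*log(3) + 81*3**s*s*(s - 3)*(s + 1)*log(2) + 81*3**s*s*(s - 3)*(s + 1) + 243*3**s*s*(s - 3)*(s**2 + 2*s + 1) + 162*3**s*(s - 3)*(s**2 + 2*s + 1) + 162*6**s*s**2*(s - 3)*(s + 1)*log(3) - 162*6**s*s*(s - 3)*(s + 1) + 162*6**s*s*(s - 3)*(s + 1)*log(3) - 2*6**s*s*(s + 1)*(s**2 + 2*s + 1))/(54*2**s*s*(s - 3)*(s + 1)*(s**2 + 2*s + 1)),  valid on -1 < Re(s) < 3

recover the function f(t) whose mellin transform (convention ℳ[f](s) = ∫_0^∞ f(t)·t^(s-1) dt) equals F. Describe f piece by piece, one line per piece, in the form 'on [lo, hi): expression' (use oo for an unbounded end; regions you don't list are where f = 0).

treat the 4 regions marked off by 1, 3/2, 3 separately and sum
segment [0, 1) carries t; integrate it
on [1, 3/2) integrate f = (t + 3) against the kernel
for t in [3/2, 3): the term is ∫ t*log(t)·t^(s-1)
∫ over [3, ∞) of t**(-3)·t^(s-1) joins the sum

on [0, 1): t
on [1, 3/2): t + 3
on [3/2, 3): t*log(t)
on [3, oo): t**(-3)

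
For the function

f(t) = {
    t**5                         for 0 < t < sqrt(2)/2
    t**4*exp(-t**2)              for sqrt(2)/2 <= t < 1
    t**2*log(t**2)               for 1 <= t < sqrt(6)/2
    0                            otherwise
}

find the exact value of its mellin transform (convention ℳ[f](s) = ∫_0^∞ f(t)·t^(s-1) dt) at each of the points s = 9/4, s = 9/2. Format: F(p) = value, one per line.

F(9/4) = -uppergamma(25/8, 1)/2 - 9*2**(7/8)*3**(1/8)*log(2)/34 - 36*2**(7/8)*3**(1/8)/289 + 2**(3/8)/116 + 32/289 + 9*2**(7/8)*3**(1/8)*log(3)/34 + uppergamma(25/8, 1/2)/2
F(9/2) = -uppergamma(17/4, 1)/2 - 27*2**(3/4)*3**(1/4)*log(2)/104 - 27*2**(3/4)*3**(1/4)/338 + 2**(1/4)/304 + 8/169 + 27*2**(3/4)*3**(1/4)*log(3)/104 + uppergamma(17/4, 1/2)/2

reversing the power substitution: t**(5/2) on [0, 1/2); t**2*exp(-t) on [1/2, 1); t*log(t) on [1, 3/2)
remove the shared t-power first: sqrt(t) on [0, 1/2); exp(-t) on [1/2, 1); log(t)/t on [1, 3/2)
f breaks at sqrt(2)/2, 1 into 3 integrals to sum
segment 0 to sqrt(2)/2 holds t**5; add its integral
between sqrt(2)/2 and 1 the integrand is t**4*exp(-t**2)·t^(s-1)
the [1, sqrt(6)/2) slice contributes ∫ t**2*log(t**2)·t^(s-1) dt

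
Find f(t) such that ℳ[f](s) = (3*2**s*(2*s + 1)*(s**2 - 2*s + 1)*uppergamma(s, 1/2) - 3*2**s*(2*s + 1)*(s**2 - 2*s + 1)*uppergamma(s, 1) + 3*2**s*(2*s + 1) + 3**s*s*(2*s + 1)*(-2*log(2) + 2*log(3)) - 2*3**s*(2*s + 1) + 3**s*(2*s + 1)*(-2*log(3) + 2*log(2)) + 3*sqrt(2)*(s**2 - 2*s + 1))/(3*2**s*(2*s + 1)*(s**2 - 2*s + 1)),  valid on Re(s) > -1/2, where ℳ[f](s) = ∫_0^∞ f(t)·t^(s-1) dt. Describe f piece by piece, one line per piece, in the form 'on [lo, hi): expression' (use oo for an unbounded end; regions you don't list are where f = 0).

cuts at 1/2, 1: linearity sums the 3 kernel integrals
[0, 1/2) adds the kernel integral of sqrt(t)
over [1/2, 1), the kernel integral of exp(-t) enters the sum
∫ log(t)/t·t^(s-1) over [1, 3/2)

on [0, 1/2): sqrt(t)
on [1/2, 1): exp(-t)
on [1, 3/2): log(t)/t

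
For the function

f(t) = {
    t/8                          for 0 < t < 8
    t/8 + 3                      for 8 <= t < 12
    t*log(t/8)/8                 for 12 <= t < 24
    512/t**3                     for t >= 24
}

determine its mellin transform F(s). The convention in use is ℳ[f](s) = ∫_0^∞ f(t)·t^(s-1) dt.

invert the common scale on t to get t/4 on [0, 4); t/4 + 3 on [4, 6); t*log(t/4)/4 on [6, 12); …
reversing the common scale on t: t/2 on [0, 2); t/2 + 3 on [2, 3); t*log(t/2)/2 on [3, 6); …
remove the common scale on t first: t on [0, 1); t + 3 on [1, 3/2); t*log(t) on [3/2, 3); …
slice at 8, 12, 24, transform all 4 pieces, and sum them
over [0, 8), the kernel integral of t/8 enters the sum
segment 8 to 12 holds (t/8 + 3); add its integral
on [12, 24) integrate f = t*log(t/8)/8 against the kernel
over [24, ∞), the kernel integral of 512/t**3 enters the sum

2**(2*s)*(-162*2**s*s*(s - 3)*(s**2 + 2*s + 1) - 162*2**s*(s - 3)*(s**2 + 2*s + 1) - 81*3**s*s**2*(s - 3)*(s + 1)*log(3) + 81*3**s*s**2*(s - 3)*(s + 1)*log(2) - 81*3**s*s*(s - 3)*(s + 1)*log(3) + 81*3**s*s*(s - 3)*(s + 1)*log(2) + 81*3**s*s*(s - 3)*(s + 1) + 243*3**s*s*(s - 3)*(s**2 + 2*s + 1) + 162*3**s*(s - 3)*(s**2 + 2*s + 1) + 162*6**s*s**2*(s - 3)*(s + 1)*log(3) - 162*6**s*s*(s - 3)*(s + 1) + 162*6**s*s*(s - 3)*(s + 1)*log(3) - 2*6**s*s*(s + 1)*(s**2 + 2*s + 1))/(54*s*(s - 3)*(s + 1)*(s**2 + 2*s + 1))
  -1 < Re(s) < 3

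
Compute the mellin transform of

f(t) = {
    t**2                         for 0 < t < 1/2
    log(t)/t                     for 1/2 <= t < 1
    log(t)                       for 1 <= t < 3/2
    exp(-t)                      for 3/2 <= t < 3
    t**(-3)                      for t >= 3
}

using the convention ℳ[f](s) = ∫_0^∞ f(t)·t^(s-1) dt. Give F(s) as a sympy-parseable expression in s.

f breaks at 1/2, 1, 3/2, 3 into 5 integrals to sum
[0, 1/2) adds the kernel integral of t**2
on [1/2, 1) integrate f = log(t)/t against the kernel
[1, 3/2) adds the kernel integral of log(t)
segment 3/2 to 3 holds exp(-t); add its integral
on [3, ∞) integrate f = t**(-3) against the kernel

(108*2**s*s**2*(s - 3)*(s + 2)*(s**2 - 2*s + 1)*uppergamma(s, 3/2) - 108*2**s*s**2*(s - 3)*(s + 2)*(s**2 - 2*s + 1)*uppergamma(s, 3) - 108*2**s*s**2*(s - 3)*(s + 2) + 108*2**s*(s - 3)*(s + 2)*(s**2 - 2*s + 1) - 108*3**s*s*(s - 3)*(s + 2)*(s**2 - 2*s + 1)*log(2) + 108*3**s*s*(s - 3)*(s + 2)*(s**2 - 2*s + 1)*log(3) - 108*3**s*(s - 3)*(s + 2)*(s**2 - 2*s + 1) - 4*6**s*s**2*(s + 2)*(s**2 - 2*s + 1) + 216*s**3*(s - 3)*(s + 2)*log(2) - 216*s**2*(s - 3)*(s + 2)*log(2) + 216*s**2*(s - 3)*(s + 2) + 27*s**2*(s - 3)*(s**2 - 2*s + 1))/(108*2**s*s**2*(s - 3)*(s + 2)*(s**2 - 2*s + 1))
  -2 < Re(s) < 3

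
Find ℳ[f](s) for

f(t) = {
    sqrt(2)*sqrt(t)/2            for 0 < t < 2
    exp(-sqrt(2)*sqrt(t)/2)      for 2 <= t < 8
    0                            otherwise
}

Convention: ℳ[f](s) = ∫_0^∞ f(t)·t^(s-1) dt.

invert the common scale on t to get sqrt(t) on [0, 1); exp(-sqrt(t)) on [1, 4)
undo the power substitution: t on [0, 1); exp(-t) on [1, 2)
split f at 2: ℳ[f](s) collects 2 kernel integrals
between 0 and 2 the integrand is sqrt(2)*sqrt(t)/2·t^(s-1)
between 2 and 8 the integrand is exp(-sqrt(2)*sqrt(t)/2)·t^(s-1)

2*2**s*((2*s + 1)*uppergamma(2*s, 1) - (2*s + 1)*uppergamma(2*s, 2) + 1)/(2*s + 1)
  Re(s) > -1/2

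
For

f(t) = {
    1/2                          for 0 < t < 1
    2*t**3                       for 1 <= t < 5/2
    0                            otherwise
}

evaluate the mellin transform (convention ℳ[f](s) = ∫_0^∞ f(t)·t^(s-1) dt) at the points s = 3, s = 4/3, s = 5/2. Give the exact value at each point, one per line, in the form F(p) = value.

linearity at 1 turns ℳ[f](s) into 2 summed integrals
[0, 1) adds the kernel integral of 1/2
for t in [1, 5/2): the term is ∫ 2*t**3·t^(s-1)

F(3) = 15593/192
F(4/3) = -9/104 + 1875*2**(2/3)*5**(1/3)/208
F(5/2) = -9/55 + 3125*sqrt(10)/176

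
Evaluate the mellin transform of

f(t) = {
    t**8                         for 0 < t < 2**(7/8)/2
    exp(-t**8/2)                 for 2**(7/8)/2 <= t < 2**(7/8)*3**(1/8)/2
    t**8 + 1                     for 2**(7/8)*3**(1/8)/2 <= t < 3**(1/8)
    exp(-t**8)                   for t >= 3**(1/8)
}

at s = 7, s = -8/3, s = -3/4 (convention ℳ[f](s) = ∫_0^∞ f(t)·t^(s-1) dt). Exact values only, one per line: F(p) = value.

undo the power substitution: t**4 on [0, 2**(3/4)/2); exp(-t**4/2) on [2**(3/4)/2, 2**(3/4)*3**(1/4)/2); t**4 + 1 on [2**(3/4)*3**(1/4)/2, 3**(1/4)); …
peel off the power substitution: t**2 on [0, sqrt(2)/2); exp(-t**2/2) on [sqrt(2)/2, sqrt(6)/2); t**2 + 1 on [sqrt(6)/2, sqrt(3)); …
peel off the power substitution: t on [0, 1/2); exp(-t/2) on [1/2, 3/2); t + 1 on [3/2, 3); …
f breaks at 2**(7/8)/2, 2**(7/8)*3**(1/8)/2, 3**(1/8) into 4 integrals to sum
[0, 2**(7/8)/2) adds the kernel integral of t**8
for t in [2**(7/8)/2, 2**(7/8)*3**(1/8)/2): the term is ∫ exp(-t**8/2)·t^(s-1)
[2**(7/8)*3**(1/8)/2, 3**(1/8)) adds the kernel integral of (t**8 + 1)
segment 3**(1/8) to ∞ holds exp(-t**8); add its integral

F(7) = 2**(1/8)*(-204*3**(7/8) - 210*2**(3/4)*uppergamma(7/8, 3/4) + 105*2**(7/8)*uppergamma(7/8, 3) + 28 + 210*2**(3/4)*uppergamma(7/8, 1/4) + 288*6**(7/8))/1680
F(-8/3) = 2**(1/3)*(-2*2**(1/3)*uppergamma(-1/3, 3/4) + 2*2**(2/3)*uppergamma(-1/3, 3) + 3**(2/3) + 3 + 2*2**(1/3)*uppergamma(-1/3, 1/4) + 6**(2/3))/32
F(-3/4) = 2**(3/32)*(-640*6**(29/32) - 261*2**(13/16)*uppergamma(-3/32, 3/4) + 261*2**(29/32)*uppergamma(-3/32, 3) + 288 + 261*2**(13/16)*uppergamma(-3/32, 1/4) + 1568*3**(29/32))/4176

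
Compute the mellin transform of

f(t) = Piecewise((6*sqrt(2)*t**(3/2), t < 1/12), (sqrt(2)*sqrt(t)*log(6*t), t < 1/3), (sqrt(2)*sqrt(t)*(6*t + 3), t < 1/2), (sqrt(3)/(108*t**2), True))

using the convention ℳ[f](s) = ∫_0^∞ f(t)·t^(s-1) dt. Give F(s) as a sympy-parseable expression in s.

the common scale on t comes off first: 3*t**(3/2) on [0, 1/6); sqrt(t)*log(3*t) on [1/6, 2/3); sqrt(t)*(3*t + 3) on [2/3, 1); …
undo the shared t-power: 3*t on [0, 1/6); log(3*t) on [1/6, 2/3); 3*t + 3 on [2/3, 1); …
the common scale on t comes off first: t on [0, 1/2); log(t) on [1/2, 2); t + 3 on [2, 3); …
breakpoints 1/12, 1/3, 1/2: one integral from each of the 4 segments
[0, 1/12) adds the kernel integral of 6*sqrt(2)*t**(3/2)
∫ over [1/12, 1/3) of sqrt(2)*sqrt(t)*log(6*t)·t^(s-1) joins the sum
on [1/3, 1/2): add ∫ sqrt(2)*sqrt(t)*(6*t + 3)·t^(s-1) dt
on [1/2, ∞) integrate f = sqrt(3)/(108*t**2) against the kernel

6**(-s - 1/2)*(-270*2**(2*s + 1)*(s + 1/2)**2*(2*s - 4) + 54*2**(2*s + 1)*(s + 1/2)*(s + 3/2)*(2*s - 4)*log(2) - 162*2**(2*s + 1)*(s + 1/2)*(2*s - 4) - 54*2**(2*s + 1)*(s + 3/2)*(2*s - 4) - 4*sqrt(3)*6**(s + 1/2)*(s + 1/2)**2*(s + 3/2) + 324*6**(s + 1/2)*(s + 1/2)**2*(2*s - 4) + 162*6**(s + 1/2)*(s + 1/2)*(2*s - 4) + 27*(s + 1/2)**2*(2*s - 4) + 54*(s + 1/2)*(s + 3/2)*(2*s - 4)*log(2) + (2*s - 4)*(54*s + 81))/(54*2**s*(s + 1/2)**2*(s + 3/2)*(2*s - 4))
  -3/2 < Re(s) < 2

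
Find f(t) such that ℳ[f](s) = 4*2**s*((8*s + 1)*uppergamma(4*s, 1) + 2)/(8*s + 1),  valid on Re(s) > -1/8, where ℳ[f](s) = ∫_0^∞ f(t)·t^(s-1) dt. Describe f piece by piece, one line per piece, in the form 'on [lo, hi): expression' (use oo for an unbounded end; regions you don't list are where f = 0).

on [0, 2): 2**(7/8)*t**(1/8)/2
on [2, oo): exp(-2**(3/4)*t**(1/4)/2)

reversing the common scale on t: t**(1/8) on [0, 1); exp(-t**(1/4)) on [1, ∞)
the power substitution comes off first: t**(1/4) on [0, 1); exp(-sqrt(t)) on [1, ∞)
peel off the power substitution: sqrt(t) on [0, 1); exp(-t) on [1, ∞)
breakpoints 2: one integral from each of the 2 segments
segment [0, 2) carries 2**(7/8)*t**(1/8)/2; integrate it
on [2, ∞): add ∫ exp(-2**(3/4)*t**(1/4)/2)·t^(s-1) dt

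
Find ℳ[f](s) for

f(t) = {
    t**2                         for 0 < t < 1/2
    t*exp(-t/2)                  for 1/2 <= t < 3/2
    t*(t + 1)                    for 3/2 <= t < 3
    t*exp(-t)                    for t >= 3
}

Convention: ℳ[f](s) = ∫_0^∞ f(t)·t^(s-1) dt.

(8*2**(2*s)*(s + 1)*(s + 2)*uppergamma(s + 1, 1/4) - 8*2**(2*s)*(s + 1)*(s + 2)*uppergamma(s + 1, 3/4) + 4*2**s*(s + 1)*(s + 2)*uppergamma(s + 1, 3) - 15*3**s*(s + 1) - 6*3**s + 48*6**s*(s + 1) + 12*6**s + s + 1)/(4*2**s*(s + 1)*(s + 2))
  Re(s) > -2

peel off the shared t-power: t on [0, 1/2); exp(-t/2) on [1/2, 3/2); t + 1 on [3/2, 3); …
integrate the 4 segments split at 1/2, 3/2, 3, then add the results
on [0, 1/2) integrate f = t**2 against the kernel
[1/2, 3/2) adds the kernel integral of t*exp(-t/2)
the [3/2, 3) slice contributes ∫ t*(t + 1)·t^(s-1) dt
∫ over [3, ∞) of t*exp(-t)·t^(s-1) joins the sum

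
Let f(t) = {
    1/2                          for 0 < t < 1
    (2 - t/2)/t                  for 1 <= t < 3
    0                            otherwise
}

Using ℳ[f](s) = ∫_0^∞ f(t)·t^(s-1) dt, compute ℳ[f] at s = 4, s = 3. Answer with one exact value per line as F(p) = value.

F(4) = 179/24
F(3) = 23/6

peel off the shared t-power: t/2 on [0, 1); 2 - t/2 on [1, 3)
peel off the common scale on t: t on [0, 1/2); 2 - t on [1/2, 3/2)
split f at 1: ℳ[f](s) collects 2 kernel integrals
for t in [0, 1): the term is ∫ 1/2·t^(s-1)
segment 1 to 3 holds (2 - t/2)/t; add its integral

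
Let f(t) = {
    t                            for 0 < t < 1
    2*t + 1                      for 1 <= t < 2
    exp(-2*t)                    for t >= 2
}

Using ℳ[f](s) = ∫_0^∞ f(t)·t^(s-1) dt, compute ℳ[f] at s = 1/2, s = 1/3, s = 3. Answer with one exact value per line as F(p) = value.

cuts at 1, 2: linearity sums the 3 kernel integrals
for t in [0, 1): the term is ∫ t·t^(s-1)
[1, 2) adds the kernel integral of (2*t + 1)
on [2, ∞) integrate f = exp(-2*t) against the kernel

F(1/2) = -8/3 + sqrt(2)*sqrt(pi)*erfc(2)/2 + 14*sqrt(2)/3
F(1/3) = -15/4 + 2**(2/3)*uppergamma(1/3, 4)/2 + 6*2**(1/3)
F(3) = 13*exp(-4)/4 + 121/12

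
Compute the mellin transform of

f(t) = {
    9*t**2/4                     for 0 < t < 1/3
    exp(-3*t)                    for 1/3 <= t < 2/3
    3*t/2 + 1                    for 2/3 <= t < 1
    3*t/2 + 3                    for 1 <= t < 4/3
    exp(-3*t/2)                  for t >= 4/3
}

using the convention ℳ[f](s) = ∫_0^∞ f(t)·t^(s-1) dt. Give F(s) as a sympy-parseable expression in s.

peel off the common scale on t: t**2 on [0, 1/2); exp(-2*t) on [1/2, 1); t + 1 on [1, 3/2); …
along the cuts 1/3, 2/3, 1, 4/3, ℳ[f](s) splits into 5 integrals
on [0, 1/3) integrate f = 9*t**2/4 against the kernel
∫ over [1/3, 2/3) of exp(-3*t)·t^(s-1) joins the sum
∫ (3*t/2 + 1)·t^(s-1) over [2/3, 1)
segment 1 to 4/3 holds (3*t/2 + 3); add its integral
∫ exp(-3*t/2)·t^(s-1) over [4/3, ∞)

(20*2**(2*s)*s*(s + 2) + 12*2**(2*s)*(s + 2) + 4*2**s*s*(s + 1)*(s + 2)*uppergamma(s, 2) - 8*2**s*s*(s + 2) - 4*2**s*(s + 2) - 8*3**s*s*(s + 2) - 8*3**s*(s + 2) + 4*s*(s + 1)*(s + 2)*uppergamma(s, 1) - 4*s*(s + 1)*(s + 2)*uppergamma(s, 2) + s*(s + 1))/(4*3**s*s*(s + 1)*(s + 2))
  Re(s) > -2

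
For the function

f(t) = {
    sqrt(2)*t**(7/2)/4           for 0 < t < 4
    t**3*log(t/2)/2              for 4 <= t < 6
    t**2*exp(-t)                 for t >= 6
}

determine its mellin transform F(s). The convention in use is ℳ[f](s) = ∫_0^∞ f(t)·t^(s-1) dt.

invert the shared t-power to get sqrt(2)*t**(3/2)/4 on [0, 4); t*log(t/2)/2 on [4, 6); exp(-t) on [6, ∞)
reversing the common scale on t: t**(3/2) on [0, 2); t*log(t) on [2, 3); exp(-2*t) on [3, ∞)
breakpoints 4, 6: one integral from each of the 3 segments
segment [0, 4) carries sqrt(2)*t**(7/2)/4; integrate it
segment 4 to 6 holds t**3*log(t/2)/2; add its integral
∫ t**2*exp(-t)·t^(s-1) over [6, ∞)

2**(s + 2)*6**(-s - 2)*(-2*12**(s + 2)*(s + 2)*(2*s + 7)*log(2) - 2*12**(s + 2)*(2*s + 7)*log(2) + 2*12**(s + 2)*(2*s + 7) + 4*12**(s + 2)*sqrt(2)*(2*s + (s + 2)**2 + 5) + 3*18**(s + 2)*(s + 2)*(2*s + 7)*log(3) - 3*18**(s + 2)*(2*s + 7) + 3*18**(s + 2)*(2*s + 7)*log(3) + 3**(s + 2)*(2*s + 7)*(2*s + (s + 2)**2 + 5)*uppergamma(s + 2, 6))/((2*s + 7)*(2*s + (s + 2)**2 + 5))
  Re(s) > -7/2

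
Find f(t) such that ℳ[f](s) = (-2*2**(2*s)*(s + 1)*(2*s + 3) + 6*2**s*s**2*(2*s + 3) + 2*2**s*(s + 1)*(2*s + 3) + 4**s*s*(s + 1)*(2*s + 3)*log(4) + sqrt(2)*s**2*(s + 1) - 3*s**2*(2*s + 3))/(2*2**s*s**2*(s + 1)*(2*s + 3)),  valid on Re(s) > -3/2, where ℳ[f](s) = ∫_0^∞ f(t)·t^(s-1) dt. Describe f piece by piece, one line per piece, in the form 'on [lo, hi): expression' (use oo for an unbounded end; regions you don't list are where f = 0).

on [0, 1/2): t**(3/2)
on [1/2, 1): 3*t
on [1, 2): log(t)

cuts at 1/2, 1: linearity sums the 3 kernel integrals
piece [0, 1/2): integrate t**(3/2) against the kernel
segment [1/2, 1) carries 3*t; integrate it
[1, 2) adds the kernel integral of log(t)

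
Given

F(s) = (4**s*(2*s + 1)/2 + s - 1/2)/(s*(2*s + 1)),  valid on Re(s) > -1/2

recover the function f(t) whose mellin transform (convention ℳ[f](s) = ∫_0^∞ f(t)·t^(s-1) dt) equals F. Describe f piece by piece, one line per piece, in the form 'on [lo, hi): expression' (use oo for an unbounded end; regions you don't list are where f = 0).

on [0, 1): sqrt(t)
on [1, 4): 1/2

peel off the power substitution: t on [0, 1); 1/2 on [1, 2)
decompose at 1; ℳ[f](s) sums the 2 pieces' integrals
on [0, 1): add ∫ sqrt(t)·t^(s-1) dt
the [1, 4) slice contributes ∫ 1/2·t^(s-1) dt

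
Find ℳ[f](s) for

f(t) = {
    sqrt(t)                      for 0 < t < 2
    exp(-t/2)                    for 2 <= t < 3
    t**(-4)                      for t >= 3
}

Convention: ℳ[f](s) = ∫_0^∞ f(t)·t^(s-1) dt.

(2**s*(s - 4)*(2*s + 1)*uppergamma(s, 1) - 2**s*(s - 4)*(2*s + 1)*uppergamma(s, 3/2) + 2*2**(s + 1/2)*(s - 4) - 3**s*(2*s + 1)/81)/((s - 4)*(2*s + 1))
  -1/2 < Re(s) < 4

integrate the 3 segments split at 2, 3, then add the results
∫ sqrt(t)·t^(s-1) over [0, 2)
∫ over [2, 3) of exp(-t/2)·t^(s-1) joins the sum
on [3, ∞) integrate f = t**(-4) against the kernel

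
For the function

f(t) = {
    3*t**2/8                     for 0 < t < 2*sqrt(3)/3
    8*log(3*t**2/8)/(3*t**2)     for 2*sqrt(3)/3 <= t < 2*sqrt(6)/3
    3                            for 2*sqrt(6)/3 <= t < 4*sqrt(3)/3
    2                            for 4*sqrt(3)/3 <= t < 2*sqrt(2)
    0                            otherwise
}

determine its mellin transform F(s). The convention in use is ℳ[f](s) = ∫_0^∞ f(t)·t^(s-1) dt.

2**s*(sqrt(3)/3)**s*(-4*2**(s/2)*s*(s + 2) - 6*2**(s/2)*(s + 2)*(s**2 - 4*s + 4) + 2*2**s*(s + 2)*(s**2 - 4*s + 4) + 4*6**(s/2)*(s + 2)*(s**2 - 4*s + 4) + 4*s**2*(s + 2)*log(2) - 8*s*(s + 2)*log(2) + 8*s*(s + 2) + s*(s**2 - 4*s + 4))/(2*s*(s + 2)*(s**2 - 4*s + 4))
  Re(s) > -2

reversing the common scale on t: 3*t**2/2 on [0, sqrt(3)/3); 2*log(3*t**2/2)/(3*t**2) on [sqrt(3)/3, sqrt(6)/3); 3 on [sqrt(6)/3, 2*sqrt(3)/3); …
undo the power substitution: 3*t/2 on [0, 1/3); 2*log(3*t/2)/(3*t) on [1/3, 2/3); 3 on [2/3, 4/3); …
invert the common scale on t to get t on [0, 1/2); log(t)/t on [1/2, 1); 3 on [1, 2); …
summing 4 kernel integrals split by 2*sqrt(3)/3, 2*sqrt(6)/3, 4*sqrt(3)/3 yields ℳ[f](s)
piece [0, 2*sqrt(3)/3): integrate 3*t**2/8 against the kernel
on [2*sqrt(3)/3, 2*sqrt(6)/3) integrate f = 8*log(3*t**2/8)/(3*t**2) against the kernel
[2*sqrt(6)/3, 4*sqrt(3)/3) adds the kernel integral of 3
segment 4*sqrt(3)/3 to 2*sqrt(2) holds 2; add its integral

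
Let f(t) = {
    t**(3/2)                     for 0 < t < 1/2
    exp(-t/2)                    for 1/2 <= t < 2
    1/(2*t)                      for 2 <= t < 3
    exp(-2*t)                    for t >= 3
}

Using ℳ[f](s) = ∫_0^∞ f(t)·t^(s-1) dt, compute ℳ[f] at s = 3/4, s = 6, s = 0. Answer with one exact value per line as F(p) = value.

F(3/4) = -2*3**(3/4)/3 - 2**(3/4)*uppergamma(3/4, 1) + 2**(1/4)*uppergamma(3/4, 6)/2 + 2**(3/4)*uppergamma(3/4, 1/4) + 19*2**(3/4)/18
F(6) = -20864*exp(-1) + sqrt(2)/1920 + 2697*exp(-6)/8 + 211/10 + 157781*exp(-1/4)/16
F(0) = Ei(-1) - Ei(-6) + 1/12 + sqrt(2)/6 - Ei(-1/4)

the 4 pieces separated at 1/2, 2, 3 each add one integral
∫ over [0, 1/2) of t**(3/2)·t^(s-1) joins the sum
between 1/2 and 2 the integrand is exp(-t/2)·t^(s-1)
over [2, 3), the kernel integral of 1/(2*t) enters the sum
the [3, ∞) slice contributes ∫ exp(-2*t)·t^(s-1) dt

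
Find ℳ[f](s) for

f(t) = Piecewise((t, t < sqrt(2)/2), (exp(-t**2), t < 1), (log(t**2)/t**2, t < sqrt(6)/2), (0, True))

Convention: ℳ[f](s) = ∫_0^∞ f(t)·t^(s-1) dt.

(sqrt(2)/2)**s*(3*2**(s/2)*(s + 1)*(s**2 - 4*s + 4)*uppergamma(s/2, 1/2) - 3*2**(s/2)*(s + 1)*(s**2 - 4*s + 4)*uppergamma(s/2, 1) + 12*2**(s/2)*(s + 1) + 3**(s/2)*s*(s + 1)*(-4*log(2) + 4*log(3)) - 8*3**(s/2)*(s + 1) + 3**(s/2)*(s + 1)*(-8*log(3) + 8*log(2)) + 3*sqrt(2)*(s**2 - 4*s + 4))/(6*(s + 1)*(s**2 - 4*s + 4))
  Re(s) > -1

invert the power substitution to get sqrt(t) on [0, 1/2); exp(-t) on [1/2, 1); log(t)/t on [1, 3/2)
treat the 3 regions marked off by sqrt(2)/2, 1 separately and sum
∫ t·t^(s-1) over [0, sqrt(2)/2)
∫ over [sqrt(2)/2, 1) of exp(-t**2)·t^(s-1) joins the sum
[1, sqrt(6)/2) adds the kernel integral of log(t**2)/t**2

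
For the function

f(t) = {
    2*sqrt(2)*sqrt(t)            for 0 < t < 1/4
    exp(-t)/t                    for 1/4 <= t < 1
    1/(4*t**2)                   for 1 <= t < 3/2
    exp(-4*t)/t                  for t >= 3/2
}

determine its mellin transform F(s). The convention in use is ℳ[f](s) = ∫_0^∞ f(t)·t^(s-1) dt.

(24**s*(s - 2)*(2*s + 1)*uppergamma(s - 1, 1/4) - 24**s*(s - 2)*(2*s + 1)*uppergamma(s - 1, 1) - 24**s*(2*s + 1)/4 + 36**s*(2*s + 1)/9 + 4*6**s*(s - 2)*(2*s + 1)*uppergamma(s - 1, 6) + 2*sqrt(2)*6**s*(s - 2))/(24**s*(s - 2)*(2*s + 1))
  Re(s) > -1/2

the shared t-power comes off first: 2*sqrt(2)*t**(3/2) on [0, 1/4); exp(-t) on [1/4, 1); 1/(4*t) on [1, 3/2); …
back out the common scale on t: t**(3/2) on [0, 1/2); exp(-t/2) on [1/2, 2); 1/(2*t) on [2, 3); …
the 4 pieces separated at 1/4, 1, 3/2 each add one integral
∫ 2*sqrt(2)*sqrt(t)·t^(s-1) over [0, 1/4)
piece [1/4, 1): integrate exp(-t)/t against the kernel
piece [1, 3/2): integrate 1/(4*t**2) against the kernel
for t in [3/2, ∞): the term is ∫ exp(-4*t)/t·t^(s-1)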